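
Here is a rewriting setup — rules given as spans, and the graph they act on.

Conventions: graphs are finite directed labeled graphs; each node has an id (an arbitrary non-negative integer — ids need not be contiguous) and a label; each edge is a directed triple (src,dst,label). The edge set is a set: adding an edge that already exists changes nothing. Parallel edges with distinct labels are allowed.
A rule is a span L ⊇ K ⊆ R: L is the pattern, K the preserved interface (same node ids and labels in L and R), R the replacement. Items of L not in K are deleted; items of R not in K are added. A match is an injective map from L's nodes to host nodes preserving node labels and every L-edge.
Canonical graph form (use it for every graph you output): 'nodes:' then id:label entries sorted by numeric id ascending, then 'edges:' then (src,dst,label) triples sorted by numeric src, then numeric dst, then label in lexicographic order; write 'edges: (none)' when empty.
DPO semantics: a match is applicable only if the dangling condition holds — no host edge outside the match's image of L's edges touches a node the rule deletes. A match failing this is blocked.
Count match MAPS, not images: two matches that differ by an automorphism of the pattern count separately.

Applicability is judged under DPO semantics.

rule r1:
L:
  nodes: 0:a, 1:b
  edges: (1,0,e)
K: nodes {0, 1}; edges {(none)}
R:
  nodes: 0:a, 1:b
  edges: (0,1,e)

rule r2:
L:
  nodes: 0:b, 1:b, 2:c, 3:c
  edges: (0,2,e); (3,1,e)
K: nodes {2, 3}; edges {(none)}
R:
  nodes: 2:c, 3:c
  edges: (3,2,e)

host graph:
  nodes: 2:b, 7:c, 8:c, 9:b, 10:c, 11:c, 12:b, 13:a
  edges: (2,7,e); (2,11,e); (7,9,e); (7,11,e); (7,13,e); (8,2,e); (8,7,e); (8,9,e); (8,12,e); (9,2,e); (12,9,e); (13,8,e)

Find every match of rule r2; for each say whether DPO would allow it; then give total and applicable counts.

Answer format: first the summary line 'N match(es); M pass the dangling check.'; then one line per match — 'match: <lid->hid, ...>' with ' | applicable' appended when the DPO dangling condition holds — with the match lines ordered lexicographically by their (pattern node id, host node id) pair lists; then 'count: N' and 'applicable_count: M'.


5 match(es); 0 pass the dangling check.
match: 0->2, 1->9, 2->7, 3->8
match: 0->2, 1->9, 2->11, 3->7
match: 0->2, 1->9, 2->11, 3->8
match: 0->2, 1->12, 2->7, 3->8
match: 0->2, 1->12, 2->11, 3->8
count: 5
applicable_count: 0


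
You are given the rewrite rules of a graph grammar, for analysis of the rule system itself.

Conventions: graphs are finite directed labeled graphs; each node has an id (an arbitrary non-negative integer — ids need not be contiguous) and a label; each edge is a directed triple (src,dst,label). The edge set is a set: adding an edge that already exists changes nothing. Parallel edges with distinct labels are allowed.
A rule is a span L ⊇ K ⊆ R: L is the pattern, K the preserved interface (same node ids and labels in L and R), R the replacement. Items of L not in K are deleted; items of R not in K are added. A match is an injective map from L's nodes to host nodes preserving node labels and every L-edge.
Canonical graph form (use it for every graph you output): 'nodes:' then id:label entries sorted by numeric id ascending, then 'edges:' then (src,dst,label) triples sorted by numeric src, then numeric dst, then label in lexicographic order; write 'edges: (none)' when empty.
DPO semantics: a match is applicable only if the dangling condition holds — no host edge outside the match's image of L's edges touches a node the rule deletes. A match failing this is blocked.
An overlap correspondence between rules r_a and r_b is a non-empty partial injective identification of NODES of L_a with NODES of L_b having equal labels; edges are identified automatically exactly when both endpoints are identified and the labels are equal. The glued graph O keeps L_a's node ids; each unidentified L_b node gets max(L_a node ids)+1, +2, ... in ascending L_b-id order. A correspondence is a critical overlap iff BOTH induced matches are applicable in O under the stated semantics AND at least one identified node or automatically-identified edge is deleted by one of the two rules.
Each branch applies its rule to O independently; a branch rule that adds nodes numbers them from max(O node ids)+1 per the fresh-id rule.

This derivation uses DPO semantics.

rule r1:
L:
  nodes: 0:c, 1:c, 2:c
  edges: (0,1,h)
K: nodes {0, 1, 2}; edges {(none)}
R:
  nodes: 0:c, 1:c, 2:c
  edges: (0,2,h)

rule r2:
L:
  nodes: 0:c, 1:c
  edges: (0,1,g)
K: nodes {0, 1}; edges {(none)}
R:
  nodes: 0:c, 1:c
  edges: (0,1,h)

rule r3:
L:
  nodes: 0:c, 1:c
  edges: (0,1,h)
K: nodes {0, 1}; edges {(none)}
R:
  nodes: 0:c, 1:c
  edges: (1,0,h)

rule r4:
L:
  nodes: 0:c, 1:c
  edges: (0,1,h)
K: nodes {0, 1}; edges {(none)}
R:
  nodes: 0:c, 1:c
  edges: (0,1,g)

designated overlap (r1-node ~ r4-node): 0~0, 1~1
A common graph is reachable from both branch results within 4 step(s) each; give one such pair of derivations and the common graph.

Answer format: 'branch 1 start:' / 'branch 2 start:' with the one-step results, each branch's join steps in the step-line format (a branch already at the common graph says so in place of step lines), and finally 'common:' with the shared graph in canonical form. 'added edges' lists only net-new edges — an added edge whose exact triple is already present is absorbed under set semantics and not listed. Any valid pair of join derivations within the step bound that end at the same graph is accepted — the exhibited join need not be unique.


branch 1 start:
nodes: 0:c, 1:c, 2:c
edges: (0,2,h)
branch 2 start:
nodes: 0:c, 1:c, 2:c
edges: (0,1,g)
branch 1 step 1: rule r1; match: 0->0, 1->2, 2->1; deleted nodes (none); deleted edges (0,2,h); added nodes (none); added edges (0,1,h); result: nodes: 0:c, 1:c, 2:c edges: (0,1,h)
branch 2 step 1: rule r2; match: 0->0, 1->1; deleted nodes (none); deleted edges (0,1,g); added nodes (none); added edges (0,1,h); result: nodes: 0:c, 1:c, 2:c edges: (0,1,h)
common:
nodes: 0:c, 1:c, 2:c
edges: (0,1,h)


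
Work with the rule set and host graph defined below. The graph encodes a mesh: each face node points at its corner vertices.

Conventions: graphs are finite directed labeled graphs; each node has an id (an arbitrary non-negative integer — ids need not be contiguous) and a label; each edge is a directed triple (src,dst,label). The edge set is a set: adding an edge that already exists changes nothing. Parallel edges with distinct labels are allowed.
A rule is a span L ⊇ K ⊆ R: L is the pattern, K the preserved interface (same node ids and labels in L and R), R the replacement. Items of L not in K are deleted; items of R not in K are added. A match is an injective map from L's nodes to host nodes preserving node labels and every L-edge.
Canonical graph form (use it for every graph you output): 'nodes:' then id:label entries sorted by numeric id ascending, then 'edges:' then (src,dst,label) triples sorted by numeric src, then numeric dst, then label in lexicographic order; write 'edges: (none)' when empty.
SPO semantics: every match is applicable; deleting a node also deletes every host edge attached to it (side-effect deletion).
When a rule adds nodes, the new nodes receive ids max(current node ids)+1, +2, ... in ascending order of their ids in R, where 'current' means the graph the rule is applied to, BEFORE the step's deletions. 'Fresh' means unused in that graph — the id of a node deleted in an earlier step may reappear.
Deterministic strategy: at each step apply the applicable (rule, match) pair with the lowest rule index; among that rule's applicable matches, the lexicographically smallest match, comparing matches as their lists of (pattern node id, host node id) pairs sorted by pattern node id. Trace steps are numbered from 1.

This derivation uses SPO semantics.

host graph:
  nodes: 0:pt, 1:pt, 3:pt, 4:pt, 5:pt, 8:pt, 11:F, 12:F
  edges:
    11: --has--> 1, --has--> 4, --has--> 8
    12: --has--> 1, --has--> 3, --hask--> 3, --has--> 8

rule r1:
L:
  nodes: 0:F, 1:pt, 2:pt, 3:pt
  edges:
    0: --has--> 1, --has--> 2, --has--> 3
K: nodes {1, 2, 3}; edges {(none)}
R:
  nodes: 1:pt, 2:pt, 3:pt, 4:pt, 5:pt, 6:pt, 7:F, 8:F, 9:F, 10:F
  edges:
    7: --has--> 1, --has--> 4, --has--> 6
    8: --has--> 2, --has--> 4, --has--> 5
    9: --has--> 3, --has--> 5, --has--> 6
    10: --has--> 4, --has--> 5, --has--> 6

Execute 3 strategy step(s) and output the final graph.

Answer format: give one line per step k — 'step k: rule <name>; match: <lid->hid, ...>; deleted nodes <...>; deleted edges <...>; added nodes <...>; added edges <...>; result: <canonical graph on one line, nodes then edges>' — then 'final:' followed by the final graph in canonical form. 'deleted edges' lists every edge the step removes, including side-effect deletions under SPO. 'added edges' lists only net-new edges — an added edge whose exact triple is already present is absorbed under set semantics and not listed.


step 1: rule r1; match: 0->11, 1->1, 2->4, 3->8; deleted nodes 11; deleted edges (11,1,has); (11,4,has); (11,8,has); added nodes 13, 14, 15, 16, 17, 18, 19; added edges (16,1,has); (16,13,has); (16,15,has); (17,4,has); (17,13,has); (17,14,has); (18,8,has); (18,14,has); (18,15,has); (19,13,has); (19,14,has); (19,15,has); result: nodes: 0:pt, 1:pt, 3:pt, 4:pt, 5:pt, 8:pt, 12:F, 13:pt, 14:pt, 15:pt, 16:F, 17:F, 18:F, 19:F edges: (12,1,has); (12,3,has); (12,3,hask); (12,8,has); (16,1,has); (16,13,has); (16,15,has); (17,4,has); (17,13,has); (17,14,has); (18,8,has); (18,14,has); (18,15,has); (19,13,has); (19,14,has); (19,15,has)
step 2: rule r1; match: 0->12, 1->1, 2->3, 3->8; deleted nodes 12; deleted edges (12,1,has); (12,3,has); (12,3,hask); (12,8,has); added nodes 20, 21, 22, 23, 24, 25, 26; added edges (23,1,has); (23,20,has); (23,22,has); (24,3,has); (24,20,has); (24,21,has); (25,8,has); (25,21,has); (25,22,has); (26,20,has); (26,21,has); (26,22,has); result: nodes: 0:pt, 1:pt, 3:pt, 4:pt, 5:pt, 8:pt, 13:pt, 14:pt, 15:pt, 16:F, 17:F, 18:F, 19:F, 20:pt, 21:pt, 22:pt, 23:F, 24:F, 25:F, 26:F edges: (16,1,has); (16,13,has); (16,15,has); (17,4,has); (17,13,has); (17,14,has); (18,8,has); (18,14,has); (18,15,has); (19,13,has); (19,14,has); (19,15,has); (23,1,has); (23,20,has); (23,22,has); (24,3,has); (24,20,has); (24,21,has); (25,8,has); (25,21,has); (25,22,has); (26,20,has); (26,21,has); (26,22,has)
step 3: rule r1; match: 0->16, 1->1, 2->13, 3->15; deleted nodes 16; deleted edges (16,1,has); (16,13,has); (16,15,has); added nodes 27, 28, 29, 30, 31, 32, 33; added edges (30,1,has); (30,27,has); (30,29,has); (31,13,has); (31,27,has); (31,28,has); (32,15,has); (32,28,has); (32,29,has); (33,27,has); (33,28,has); (33,29,has); result: nodes: 0:pt, 1:pt, 3:pt, 4:pt, 5:pt, 8:pt, 13:pt, 14:pt, 15:pt, 17:F, 18:F, 19:F, 20:pt, 21:pt, 22:pt, 23:F, 24:F, 25:F, 26:F, 27:pt, 28:pt, 29:pt, 30:F, 31:F, 32:F, 33:F edges: (17,4,has); (17,13,has); (17,14,has); (18,8,has); (18,14,has); (18,15,has); (19,13,has); (19,14,has); (19,15,has); (23,1,has); (23,20,has); (23,22,has); (24,3,has); (24,20,has); (24,21,has); (25,8,has); (25,21,has); (25,22,has); (26,20,has); (26,21,has); (26,22,has); (30,1,has); (30,27,has); (30,29,has); (31,13,has); (31,27,has); (31,28,has); (32,15,has); (32,28,has); (32,29,has); (33,27,has); (33,28,has); (33,29,has)
final:
nodes: 0:pt, 1:pt, 3:pt, 4:pt, 5:pt, 8:pt, 13:pt, 14:pt, 15:pt, 17:F, 18:F, 19:F, 20:pt, 21:pt, 22:pt, 23:F, 24:F, 25:F, 26:F, 27:pt, 28:pt, 29:pt, 30:F, 31:F, 32:F, 33:F
edges: (17,4,has); (17,13,has); (17,14,has); (18,8,has); (18,14,has); (18,15,has); (19,13,has); (19,14,has); (19,15,has); (23,1,has); (23,20,has); (23,22,has); (24,3,has); (24,20,has); (24,21,has); (25,8,has); (25,21,has); (25,22,has); (26,20,has); (26,21,has); (26,22,has); (30,1,has); (30,27,has); (30,29,has); (31,13,has); (31,27,has); (31,28,has); (32,15,has); (32,28,has); (32,29,has); (33,27,has); (33,28,has); (33,29,has)


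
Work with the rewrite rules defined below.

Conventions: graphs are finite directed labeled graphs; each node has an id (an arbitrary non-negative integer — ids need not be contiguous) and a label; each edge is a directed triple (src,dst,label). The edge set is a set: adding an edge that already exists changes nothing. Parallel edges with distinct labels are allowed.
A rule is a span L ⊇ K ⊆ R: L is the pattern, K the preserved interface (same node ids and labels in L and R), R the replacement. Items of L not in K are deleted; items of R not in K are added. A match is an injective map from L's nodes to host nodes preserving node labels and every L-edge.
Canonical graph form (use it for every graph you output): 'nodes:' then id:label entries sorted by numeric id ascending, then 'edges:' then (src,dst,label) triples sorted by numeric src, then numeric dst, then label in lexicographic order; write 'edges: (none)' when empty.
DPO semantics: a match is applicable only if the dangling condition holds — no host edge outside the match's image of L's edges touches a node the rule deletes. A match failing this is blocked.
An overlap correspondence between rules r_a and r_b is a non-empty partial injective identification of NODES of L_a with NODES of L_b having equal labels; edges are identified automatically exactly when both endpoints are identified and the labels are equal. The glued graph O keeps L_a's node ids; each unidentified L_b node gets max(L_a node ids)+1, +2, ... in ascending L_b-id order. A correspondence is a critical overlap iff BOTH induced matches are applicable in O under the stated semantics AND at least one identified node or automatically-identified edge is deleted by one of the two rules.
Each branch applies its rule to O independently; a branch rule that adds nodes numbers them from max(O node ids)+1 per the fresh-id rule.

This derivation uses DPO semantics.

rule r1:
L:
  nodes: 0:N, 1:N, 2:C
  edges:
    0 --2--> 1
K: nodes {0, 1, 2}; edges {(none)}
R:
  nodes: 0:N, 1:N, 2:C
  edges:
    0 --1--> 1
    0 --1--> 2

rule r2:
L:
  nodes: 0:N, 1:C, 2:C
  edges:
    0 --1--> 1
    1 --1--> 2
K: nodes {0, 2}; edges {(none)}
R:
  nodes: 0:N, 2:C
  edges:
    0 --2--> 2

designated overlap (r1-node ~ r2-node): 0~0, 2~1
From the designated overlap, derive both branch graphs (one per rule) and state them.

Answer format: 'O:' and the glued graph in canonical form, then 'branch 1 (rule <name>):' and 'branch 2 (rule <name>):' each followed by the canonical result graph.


O:
nodes: 0:N, 1:N, 2:C, 3:C
edges: (0,1,2); (0,2,1); (2,3,1)
branch 1 (rule r1):
nodes: 0:N, 1:N, 2:C, 3:C
edges: (0,1,1); (0,2,1); (2,3,1)
branch 2 (rule r2):
nodes: 0:N, 1:N, 3:C
edges: (0,1,2); (0,3,2)


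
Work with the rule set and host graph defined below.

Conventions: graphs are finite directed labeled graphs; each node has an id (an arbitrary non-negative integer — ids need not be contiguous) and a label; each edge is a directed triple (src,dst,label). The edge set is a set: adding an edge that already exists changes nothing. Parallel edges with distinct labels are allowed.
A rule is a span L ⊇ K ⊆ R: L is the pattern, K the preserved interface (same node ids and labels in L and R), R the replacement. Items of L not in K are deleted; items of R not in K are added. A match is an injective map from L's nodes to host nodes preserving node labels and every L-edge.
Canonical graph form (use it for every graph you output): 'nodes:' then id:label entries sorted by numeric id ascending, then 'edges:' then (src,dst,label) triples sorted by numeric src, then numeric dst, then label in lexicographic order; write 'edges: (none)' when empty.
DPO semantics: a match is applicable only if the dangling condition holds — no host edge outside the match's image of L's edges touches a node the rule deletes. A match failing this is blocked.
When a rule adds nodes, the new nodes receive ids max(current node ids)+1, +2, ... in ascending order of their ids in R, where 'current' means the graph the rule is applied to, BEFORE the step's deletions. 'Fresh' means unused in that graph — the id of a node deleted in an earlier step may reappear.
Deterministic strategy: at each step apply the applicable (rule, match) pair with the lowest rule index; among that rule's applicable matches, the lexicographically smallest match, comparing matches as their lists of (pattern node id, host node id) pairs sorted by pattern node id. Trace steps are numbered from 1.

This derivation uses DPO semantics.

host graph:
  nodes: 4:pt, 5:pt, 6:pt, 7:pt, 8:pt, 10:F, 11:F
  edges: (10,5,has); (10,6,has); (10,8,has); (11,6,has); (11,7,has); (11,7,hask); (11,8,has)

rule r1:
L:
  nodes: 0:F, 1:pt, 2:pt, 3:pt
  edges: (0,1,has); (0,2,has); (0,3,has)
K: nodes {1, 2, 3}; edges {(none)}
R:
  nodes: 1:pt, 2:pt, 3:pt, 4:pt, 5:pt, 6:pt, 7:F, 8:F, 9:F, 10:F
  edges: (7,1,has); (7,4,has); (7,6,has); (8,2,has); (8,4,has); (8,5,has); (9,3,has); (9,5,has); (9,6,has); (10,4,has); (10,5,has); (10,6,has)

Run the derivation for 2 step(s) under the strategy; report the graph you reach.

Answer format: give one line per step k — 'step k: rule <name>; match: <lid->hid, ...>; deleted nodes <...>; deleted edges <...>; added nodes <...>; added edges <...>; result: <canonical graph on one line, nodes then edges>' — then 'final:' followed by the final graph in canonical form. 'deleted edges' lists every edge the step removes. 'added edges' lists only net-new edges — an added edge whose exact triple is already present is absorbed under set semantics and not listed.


step 1: rule r1; match: 0->10, 1->5, 2->6, 3->8; deleted nodes 10; deleted edges (10,5,has); (10,6,has); (10,8,has); added nodes 12, 13, 14, 15, 16, 17, 18; added edges (15,5,has); (15,12,has); (15,14,has); (16,6,has); (16,12,has); (16,13,has); (17,8,has); (17,13,has); (17,14,has); (18,12,has); (18,13,has); (18,14,has); result: nodes: 4:pt, 5:pt, 6:pt, 7:pt, 8:pt, 11:F, 12:pt, 13:pt, 14:pt, 15:F, 16:F, 17:F, 18:F edges: (11,6,has); (11,7,has); (11,7,hask); (11,8,has); (15,5,has); (15,12,has); (15,14,has); (16,6,has); (16,12,has); (16,13,has); (17,8,has); (17,13,has); (17,14,has); (18,12,has); (18,13,has); (18,14,has)
step 2: rule r1; match: 0->15, 1->5, 2->12, 3->14; deleted nodes 15; deleted edges (15,5,has); (15,12,has); (15,14,has); added nodes 19, 20, 21, 22, 23, 24, 25; added edges (22,5,has); (22,19,has); (22,21,has); (23,12,has); (23,19,has); (23,20,has); (24,14,has); (24,20,has); (24,21,has); (25,19,has); (25,20,has); (25,21,has); result: nodes: 4:pt, 5:pt, 6:pt, 7:pt, 8:pt, 11:F, 12:pt, 13:pt, 14:pt, 16:F, 17:F, 18:F, 19:pt, 20:pt, 21:pt, 22:F, 23:F, 24:F, 25:F edges: (11,6,has); (11,7,has); (11,7,hask); (11,8,has); (16,6,has); (16,12,has); (16,13,has); (17,8,has); (17,13,has); (17,14,has); (18,12,has); (18,13,has); (18,14,has); (22,5,has); (22,19,has); (22,21,has); (23,12,has); (23,19,has); (23,20,has); (24,14,has); (24,20,has); (24,21,has); (25,19,has); (25,20,has); (25,21,has)
final:
nodes: 4:pt, 5:pt, 6:pt, 7:pt, 8:pt, 11:F, 12:pt, 13:pt, 14:pt, 16:F, 17:F, 18:F, 19:pt, 20:pt, 21:pt, 22:F, 23:F, 24:F, 25:F
edges: (11,6,has); (11,7,has); (11,7,hask); (11,8,has); (16,6,has); (16,12,has); (16,13,has); (17,8,has); (17,13,has); (17,14,has); (18,12,has); (18,13,has); (18,14,has); (22,5,has); (22,19,has); (22,21,has); (23,12,has); (23,19,has); (23,20,has); (24,14,has); (24,20,has); (24,21,has); (25,19,has); (25,20,has); (25,21,has)


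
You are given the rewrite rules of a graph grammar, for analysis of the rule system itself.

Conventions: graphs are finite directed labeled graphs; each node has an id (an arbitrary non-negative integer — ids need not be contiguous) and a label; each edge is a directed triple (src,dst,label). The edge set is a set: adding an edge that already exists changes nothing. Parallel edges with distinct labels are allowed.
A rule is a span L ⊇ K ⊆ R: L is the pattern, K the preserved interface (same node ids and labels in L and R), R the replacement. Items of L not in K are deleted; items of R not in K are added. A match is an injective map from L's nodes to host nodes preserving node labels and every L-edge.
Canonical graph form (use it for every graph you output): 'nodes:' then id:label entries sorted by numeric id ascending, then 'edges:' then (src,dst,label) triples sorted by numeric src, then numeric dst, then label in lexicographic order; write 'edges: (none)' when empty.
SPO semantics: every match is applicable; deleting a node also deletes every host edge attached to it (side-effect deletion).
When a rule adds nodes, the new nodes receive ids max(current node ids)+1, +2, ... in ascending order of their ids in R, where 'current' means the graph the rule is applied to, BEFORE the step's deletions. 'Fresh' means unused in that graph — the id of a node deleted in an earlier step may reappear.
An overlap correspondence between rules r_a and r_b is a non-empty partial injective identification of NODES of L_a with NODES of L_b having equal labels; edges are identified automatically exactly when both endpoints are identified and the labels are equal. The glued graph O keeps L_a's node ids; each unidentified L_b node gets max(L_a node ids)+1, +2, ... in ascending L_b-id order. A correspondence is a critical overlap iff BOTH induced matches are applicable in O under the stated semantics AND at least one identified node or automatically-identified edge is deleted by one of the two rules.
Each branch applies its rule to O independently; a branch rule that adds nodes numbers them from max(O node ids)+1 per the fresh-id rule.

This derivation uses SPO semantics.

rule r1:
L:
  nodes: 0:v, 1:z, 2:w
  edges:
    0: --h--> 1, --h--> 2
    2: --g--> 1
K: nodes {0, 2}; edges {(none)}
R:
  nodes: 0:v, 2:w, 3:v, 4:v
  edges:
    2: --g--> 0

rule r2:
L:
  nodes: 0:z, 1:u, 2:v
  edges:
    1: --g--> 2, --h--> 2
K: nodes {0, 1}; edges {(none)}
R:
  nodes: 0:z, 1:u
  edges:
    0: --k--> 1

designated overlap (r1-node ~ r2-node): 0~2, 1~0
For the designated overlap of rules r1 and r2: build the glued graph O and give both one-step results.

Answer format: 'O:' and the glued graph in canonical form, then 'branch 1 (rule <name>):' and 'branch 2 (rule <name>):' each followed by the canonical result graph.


O:
nodes: 0:v, 1:z, 2:w, 3:u
edges: (0,1,h); (0,2,h); (2,1,g); (3,0,g); (3,0,h)
branch 1 (rule r1):
nodes: 0:v, 2:w, 3:u, 4:v, 5:v
edges: (2,0,g); (3,0,g); (3,0,h)
branch 2 (rule r2):
nodes: 1:z, 2:w, 3:u
edges: (1,3,k); (2,1,g)


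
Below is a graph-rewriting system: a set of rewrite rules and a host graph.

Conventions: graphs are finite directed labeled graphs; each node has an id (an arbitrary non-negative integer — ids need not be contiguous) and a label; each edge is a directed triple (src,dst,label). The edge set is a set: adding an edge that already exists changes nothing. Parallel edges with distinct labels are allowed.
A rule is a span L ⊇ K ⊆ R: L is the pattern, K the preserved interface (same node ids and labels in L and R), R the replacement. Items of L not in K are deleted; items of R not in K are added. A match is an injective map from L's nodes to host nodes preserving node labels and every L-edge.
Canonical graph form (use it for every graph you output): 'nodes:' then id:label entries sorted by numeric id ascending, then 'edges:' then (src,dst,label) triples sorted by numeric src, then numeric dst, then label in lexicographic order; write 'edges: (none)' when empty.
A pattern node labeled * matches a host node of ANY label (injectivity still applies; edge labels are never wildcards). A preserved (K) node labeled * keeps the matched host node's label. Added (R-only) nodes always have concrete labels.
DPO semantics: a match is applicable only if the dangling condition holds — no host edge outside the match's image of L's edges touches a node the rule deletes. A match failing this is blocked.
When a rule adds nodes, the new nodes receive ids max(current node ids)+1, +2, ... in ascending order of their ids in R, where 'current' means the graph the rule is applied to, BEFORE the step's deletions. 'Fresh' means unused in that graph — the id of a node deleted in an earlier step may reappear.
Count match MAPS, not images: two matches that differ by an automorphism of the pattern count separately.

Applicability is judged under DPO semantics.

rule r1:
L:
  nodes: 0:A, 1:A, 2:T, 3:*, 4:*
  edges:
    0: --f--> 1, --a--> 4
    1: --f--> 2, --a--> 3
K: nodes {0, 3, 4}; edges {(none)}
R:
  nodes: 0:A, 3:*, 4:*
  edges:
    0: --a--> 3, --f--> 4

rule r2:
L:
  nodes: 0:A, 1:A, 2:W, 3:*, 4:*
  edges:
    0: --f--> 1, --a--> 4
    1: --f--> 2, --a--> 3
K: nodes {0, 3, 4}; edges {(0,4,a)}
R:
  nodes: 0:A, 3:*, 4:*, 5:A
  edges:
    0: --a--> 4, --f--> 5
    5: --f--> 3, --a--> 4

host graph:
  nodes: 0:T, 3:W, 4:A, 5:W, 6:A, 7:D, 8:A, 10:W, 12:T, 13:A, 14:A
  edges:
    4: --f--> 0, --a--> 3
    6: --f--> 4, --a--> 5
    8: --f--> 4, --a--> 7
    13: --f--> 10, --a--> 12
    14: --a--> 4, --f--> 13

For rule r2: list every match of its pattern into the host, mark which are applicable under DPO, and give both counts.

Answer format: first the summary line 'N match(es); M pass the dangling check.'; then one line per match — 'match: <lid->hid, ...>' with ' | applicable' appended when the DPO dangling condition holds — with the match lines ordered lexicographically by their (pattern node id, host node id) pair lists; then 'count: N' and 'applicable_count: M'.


1 match(es); 1 pass the dangling check.
match: 0->14, 1->13, 2->10, 3->12, 4->4 | applicable
count: 1
applicable_count: 1


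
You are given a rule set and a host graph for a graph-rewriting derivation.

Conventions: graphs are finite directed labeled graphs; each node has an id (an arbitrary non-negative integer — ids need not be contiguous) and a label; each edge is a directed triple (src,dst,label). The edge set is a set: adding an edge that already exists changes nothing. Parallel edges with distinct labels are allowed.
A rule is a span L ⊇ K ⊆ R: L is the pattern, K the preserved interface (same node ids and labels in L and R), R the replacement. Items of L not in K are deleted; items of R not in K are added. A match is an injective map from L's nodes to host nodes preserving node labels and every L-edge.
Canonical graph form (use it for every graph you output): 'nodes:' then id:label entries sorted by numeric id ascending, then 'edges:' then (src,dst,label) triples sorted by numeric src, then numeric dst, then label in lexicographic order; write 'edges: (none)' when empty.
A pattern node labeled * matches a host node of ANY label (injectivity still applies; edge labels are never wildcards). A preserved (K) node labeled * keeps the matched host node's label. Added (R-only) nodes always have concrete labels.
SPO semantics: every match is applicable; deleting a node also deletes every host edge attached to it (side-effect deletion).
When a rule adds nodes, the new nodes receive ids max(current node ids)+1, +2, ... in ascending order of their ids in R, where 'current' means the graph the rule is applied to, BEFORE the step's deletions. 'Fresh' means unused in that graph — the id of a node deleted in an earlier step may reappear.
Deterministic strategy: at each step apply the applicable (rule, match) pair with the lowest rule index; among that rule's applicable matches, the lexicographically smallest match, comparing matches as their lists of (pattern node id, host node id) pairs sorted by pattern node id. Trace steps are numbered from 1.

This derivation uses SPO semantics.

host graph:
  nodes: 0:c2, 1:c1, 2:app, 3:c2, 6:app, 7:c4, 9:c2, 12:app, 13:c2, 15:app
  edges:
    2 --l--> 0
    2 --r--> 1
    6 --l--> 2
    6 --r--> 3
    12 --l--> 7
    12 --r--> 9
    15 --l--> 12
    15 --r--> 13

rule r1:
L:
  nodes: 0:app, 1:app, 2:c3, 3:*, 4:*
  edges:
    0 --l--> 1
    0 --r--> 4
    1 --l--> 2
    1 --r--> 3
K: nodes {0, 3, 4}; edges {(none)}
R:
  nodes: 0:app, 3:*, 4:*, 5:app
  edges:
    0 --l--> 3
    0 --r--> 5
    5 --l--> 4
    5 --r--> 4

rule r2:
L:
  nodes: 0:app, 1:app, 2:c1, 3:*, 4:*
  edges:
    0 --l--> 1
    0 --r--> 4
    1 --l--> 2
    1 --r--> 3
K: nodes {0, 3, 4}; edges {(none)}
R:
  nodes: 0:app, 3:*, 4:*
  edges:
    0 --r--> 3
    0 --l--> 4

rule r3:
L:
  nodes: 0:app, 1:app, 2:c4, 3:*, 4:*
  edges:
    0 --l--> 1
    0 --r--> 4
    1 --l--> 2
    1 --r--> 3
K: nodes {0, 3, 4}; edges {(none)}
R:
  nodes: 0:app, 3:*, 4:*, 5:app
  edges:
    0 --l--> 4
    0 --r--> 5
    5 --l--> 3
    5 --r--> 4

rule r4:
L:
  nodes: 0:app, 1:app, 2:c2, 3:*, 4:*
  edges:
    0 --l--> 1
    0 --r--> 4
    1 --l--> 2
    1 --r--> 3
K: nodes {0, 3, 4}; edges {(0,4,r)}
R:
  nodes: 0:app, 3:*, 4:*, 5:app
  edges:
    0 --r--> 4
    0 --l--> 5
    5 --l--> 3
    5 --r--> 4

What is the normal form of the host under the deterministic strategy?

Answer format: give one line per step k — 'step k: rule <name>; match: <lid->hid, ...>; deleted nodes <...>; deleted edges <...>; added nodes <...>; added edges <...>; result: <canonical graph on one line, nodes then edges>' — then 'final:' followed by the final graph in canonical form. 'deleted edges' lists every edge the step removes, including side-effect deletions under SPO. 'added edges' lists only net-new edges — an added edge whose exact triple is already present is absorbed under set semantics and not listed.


step 1: rule r3; match: 0->15, 1->12, 2->7, 3->9, 4->13; deleted nodes 7, 12; deleted edges (12,7,l); (12,9,r); (15,12,l); (15,13,r); added nodes 16; added edges (15,13,l); (15,16,r); (16,9,l); (16,13,r); result: nodes: 0:c2, 1:c1, 2:app, 3:c2, 6:app, 9:c2, 13:c2, 15:app, 16:app edges: (2,0,l); (2,1,r); (6,2,l); (6,3,r); (15,13,l); (15,16,r); (16,9,l); (16,13,r)
step 2: rule r4; match: 0->6, 1->2, 2->0, 3->1, 4->3; deleted nodes 0, 2; deleted edges (2,0,l); (2,1,r); (6,2,l); added nodes 17; added edges (6,17,l); (17,1,l); (17,3,r); result: nodes: 1:c1, 3:c2, 6:app, 9:c2, 13:c2, 15:app, 16:app, 17:app edges: (6,3,r); (6,17,l); (15,13,l); (15,16,r); (16,9,l); (16,13,r); (17,1,l); (17,3,r)
final:
nodes: 1:c1, 3:c2, 6:app, 9:c2, 13:c2, 15:app, 16:app, 17:app
edges: (6,3,r); (6,17,l); (15,13,l); (15,16,r); (16,9,l); (16,13,r); (17,1,l); (17,3,r)


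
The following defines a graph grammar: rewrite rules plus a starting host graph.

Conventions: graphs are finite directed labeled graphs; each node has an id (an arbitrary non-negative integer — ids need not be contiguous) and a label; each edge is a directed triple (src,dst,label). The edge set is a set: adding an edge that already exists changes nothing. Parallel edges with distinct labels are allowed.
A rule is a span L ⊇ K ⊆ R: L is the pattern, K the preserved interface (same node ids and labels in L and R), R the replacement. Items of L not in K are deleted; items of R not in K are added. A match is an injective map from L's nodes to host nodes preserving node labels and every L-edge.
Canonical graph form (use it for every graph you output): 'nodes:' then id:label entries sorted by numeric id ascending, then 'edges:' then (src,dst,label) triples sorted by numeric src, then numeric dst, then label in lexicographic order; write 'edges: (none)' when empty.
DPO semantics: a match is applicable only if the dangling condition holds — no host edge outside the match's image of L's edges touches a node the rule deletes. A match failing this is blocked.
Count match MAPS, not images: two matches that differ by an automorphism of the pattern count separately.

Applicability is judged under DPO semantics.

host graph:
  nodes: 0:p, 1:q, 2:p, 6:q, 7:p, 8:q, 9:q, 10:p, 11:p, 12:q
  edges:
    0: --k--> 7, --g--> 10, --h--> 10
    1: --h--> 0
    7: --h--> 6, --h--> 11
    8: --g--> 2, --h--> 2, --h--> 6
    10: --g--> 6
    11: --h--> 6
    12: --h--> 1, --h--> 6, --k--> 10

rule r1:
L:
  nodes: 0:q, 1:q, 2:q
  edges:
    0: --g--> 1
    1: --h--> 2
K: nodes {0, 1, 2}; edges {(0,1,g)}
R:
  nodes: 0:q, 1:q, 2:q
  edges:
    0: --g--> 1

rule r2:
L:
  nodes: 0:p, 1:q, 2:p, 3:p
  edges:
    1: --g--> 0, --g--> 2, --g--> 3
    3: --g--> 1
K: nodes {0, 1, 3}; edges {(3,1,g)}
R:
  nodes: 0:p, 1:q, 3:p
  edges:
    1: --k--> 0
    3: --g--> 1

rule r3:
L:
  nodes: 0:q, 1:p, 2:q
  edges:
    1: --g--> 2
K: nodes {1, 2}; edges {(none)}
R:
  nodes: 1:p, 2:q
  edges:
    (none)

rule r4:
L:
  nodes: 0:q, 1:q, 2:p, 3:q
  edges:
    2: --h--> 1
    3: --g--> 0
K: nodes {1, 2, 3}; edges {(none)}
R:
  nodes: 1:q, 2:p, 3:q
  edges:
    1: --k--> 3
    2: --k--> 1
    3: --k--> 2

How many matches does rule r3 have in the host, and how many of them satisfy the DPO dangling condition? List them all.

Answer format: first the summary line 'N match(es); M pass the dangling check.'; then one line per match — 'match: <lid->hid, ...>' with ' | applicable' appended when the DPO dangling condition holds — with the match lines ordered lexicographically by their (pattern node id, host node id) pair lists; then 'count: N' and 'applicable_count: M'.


4 match(es); 1 pass the dangling check.
match: 0->1, 1->10, 2->6
match: 0->8, 1->10, 2->6
match: 0->9, 1->10, 2->6 | applicable
match: 0->12, 1->10, 2->6
count: 4
applicable_count: 1


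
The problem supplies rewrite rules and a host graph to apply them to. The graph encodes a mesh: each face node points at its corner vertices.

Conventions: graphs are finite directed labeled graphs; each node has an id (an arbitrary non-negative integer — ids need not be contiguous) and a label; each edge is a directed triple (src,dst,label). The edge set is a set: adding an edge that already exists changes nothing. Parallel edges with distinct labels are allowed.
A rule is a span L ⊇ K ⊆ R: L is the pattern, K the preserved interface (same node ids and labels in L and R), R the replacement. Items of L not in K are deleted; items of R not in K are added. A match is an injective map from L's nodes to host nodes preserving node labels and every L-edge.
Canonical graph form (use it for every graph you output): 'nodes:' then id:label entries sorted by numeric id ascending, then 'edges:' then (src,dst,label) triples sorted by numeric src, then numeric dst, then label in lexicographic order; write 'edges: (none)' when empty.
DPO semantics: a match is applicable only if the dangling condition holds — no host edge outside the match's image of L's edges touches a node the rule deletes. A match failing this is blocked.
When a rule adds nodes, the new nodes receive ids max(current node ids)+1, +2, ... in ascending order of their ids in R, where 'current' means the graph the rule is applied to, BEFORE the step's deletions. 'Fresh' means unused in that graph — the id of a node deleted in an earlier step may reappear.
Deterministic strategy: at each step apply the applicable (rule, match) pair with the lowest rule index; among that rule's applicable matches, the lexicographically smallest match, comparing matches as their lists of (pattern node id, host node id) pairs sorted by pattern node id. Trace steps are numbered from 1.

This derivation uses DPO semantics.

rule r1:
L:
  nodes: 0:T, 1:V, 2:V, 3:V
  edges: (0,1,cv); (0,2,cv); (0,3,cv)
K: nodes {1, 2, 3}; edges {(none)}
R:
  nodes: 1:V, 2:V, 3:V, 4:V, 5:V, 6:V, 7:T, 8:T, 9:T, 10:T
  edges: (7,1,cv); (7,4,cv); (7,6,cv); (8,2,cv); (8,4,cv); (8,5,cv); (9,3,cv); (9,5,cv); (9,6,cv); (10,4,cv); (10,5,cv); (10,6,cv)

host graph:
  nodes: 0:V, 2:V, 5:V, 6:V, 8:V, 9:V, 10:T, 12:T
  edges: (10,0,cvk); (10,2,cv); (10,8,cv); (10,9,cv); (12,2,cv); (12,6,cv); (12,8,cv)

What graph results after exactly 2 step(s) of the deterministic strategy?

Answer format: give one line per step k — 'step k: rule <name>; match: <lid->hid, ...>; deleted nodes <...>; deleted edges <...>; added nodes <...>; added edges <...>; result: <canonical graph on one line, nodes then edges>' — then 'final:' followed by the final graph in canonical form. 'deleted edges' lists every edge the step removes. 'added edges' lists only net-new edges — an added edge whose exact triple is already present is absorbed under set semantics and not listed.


step 1: rule r1; match: 0->12, 1->2, 2->6, 3->8; deleted nodes 12; deleted edges (12,2,cv); (12,6,cv); (12,8,cv); added nodes 13, 14, 15, 16, 17, 18, 19; added edges (16,2,cv); (16,13,cv); (16,15,cv); (17,6,cv); (17,13,cv); (17,14,cv); (18,8,cv); (18,14,cv); (18,15,cv); (19,13,cv); (19,14,cv); (19,15,cv); result: nodes: 0:V, 2:V, 5:V, 6:V, 8:V, 9:V, 10:T, 13:V, 14:V, 15:V, 16:T, 17:T, 18:T, 19:T edges: (10,0,cvk); (10,2,cv); (10,8,cv); (10,9,cv); (16,2,cv); (16,13,cv); (16,15,cv); (17,6,cv); (17,13,cv); (17,14,cv); (18,8,cv); (18,14,cv); (18,15,cv); (19,13,cv); (19,14,cv); (19,15,cv)
step 2: rule r1; match: 0->16, 1->2, 2->13, 3->15; deleted nodes 16; deleted edges (16,2,cv); (16,13,cv); (16,15,cv); added nodes 20, 21, 22, 23, 24, 25, 26; added edges (23,2,cv); (23,20,cv); (23,22,cv); (24,13,cv); (24,20,cv); (24,21,cv); (25,15,cv); (25,21,cv); (25,22,cv); (26,20,cv); (26,21,cv); (26,22,cv); result: nodes: 0:V, 2:V, 5:V, 6:V, 8:V, 9:V, 10:T, 13:V, 14:V, 15:V, 17:T, 18:T, 19:T, 20:V, 21:V, 22:V, 23:T, 24:T, 25:T, 26:T edges: (10,0,cvk); (10,2,cv); (10,8,cv); (10,9,cv); (17,6,cv); (17,13,cv); (17,14,cv); (18,8,cv); (18,14,cv); (18,15,cv); (19,13,cv); (19,14,cv); (19,15,cv); (23,2,cv); (23,20,cv); (23,22,cv); (24,13,cv); (24,20,cv); (24,21,cv); (25,15,cv); (25,21,cv); (25,22,cv); (26,20,cv); (26,21,cv); (26,22,cv)
final:
nodes: 0:V, 2:V, 5:V, 6:V, 8:V, 9:V, 10:T, 13:V, 14:V, 15:V, 17:T, 18:T, 19:T, 20:V, 21:V, 22:V, 23:T, 24:T, 25:T, 26:T
edges: (10,0,cvk); (10,2,cv); (10,8,cv); (10,9,cv); (17,6,cv); (17,13,cv); (17,14,cv); (18,8,cv); (18,14,cv); (18,15,cv); (19,13,cv); (19,14,cv); (19,15,cv); (23,2,cv); (23,20,cv); (23,22,cv); (24,13,cv); (24,20,cv); (24,21,cv); (25,15,cv); (25,21,cv); (25,22,cv); (26,20,cv); (26,21,cv); (26,22,cv)


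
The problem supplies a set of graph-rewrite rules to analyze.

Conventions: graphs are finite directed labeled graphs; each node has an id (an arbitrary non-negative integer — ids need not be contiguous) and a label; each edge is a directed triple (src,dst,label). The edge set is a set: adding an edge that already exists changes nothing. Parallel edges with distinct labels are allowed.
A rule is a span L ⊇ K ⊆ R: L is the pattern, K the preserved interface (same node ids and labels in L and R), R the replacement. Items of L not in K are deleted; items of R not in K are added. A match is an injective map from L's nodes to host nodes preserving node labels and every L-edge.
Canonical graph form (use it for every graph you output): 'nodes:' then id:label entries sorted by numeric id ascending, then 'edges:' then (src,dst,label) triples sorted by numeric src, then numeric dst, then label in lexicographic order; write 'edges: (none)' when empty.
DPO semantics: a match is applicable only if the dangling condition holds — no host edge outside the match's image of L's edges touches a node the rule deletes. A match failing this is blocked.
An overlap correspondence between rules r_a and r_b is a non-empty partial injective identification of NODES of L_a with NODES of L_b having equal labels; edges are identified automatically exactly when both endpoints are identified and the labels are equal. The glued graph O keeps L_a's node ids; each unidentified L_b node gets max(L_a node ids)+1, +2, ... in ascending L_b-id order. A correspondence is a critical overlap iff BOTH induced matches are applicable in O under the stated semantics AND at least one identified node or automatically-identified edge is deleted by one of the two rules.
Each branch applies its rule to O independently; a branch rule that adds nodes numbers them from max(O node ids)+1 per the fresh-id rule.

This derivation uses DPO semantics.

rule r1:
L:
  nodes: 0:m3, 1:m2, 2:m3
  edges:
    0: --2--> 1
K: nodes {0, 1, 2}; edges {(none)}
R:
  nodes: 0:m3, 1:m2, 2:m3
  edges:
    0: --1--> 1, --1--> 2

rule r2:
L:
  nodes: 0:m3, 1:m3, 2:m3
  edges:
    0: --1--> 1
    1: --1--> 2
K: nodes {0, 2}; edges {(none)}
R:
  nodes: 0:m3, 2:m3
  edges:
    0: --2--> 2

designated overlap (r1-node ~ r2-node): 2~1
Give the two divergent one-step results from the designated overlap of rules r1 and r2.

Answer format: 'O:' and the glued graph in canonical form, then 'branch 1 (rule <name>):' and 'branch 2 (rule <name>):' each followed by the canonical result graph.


O:
nodes: 0:m3, 1:m2, 2:m3, 3:m3, 4:m3
edges: (0,1,2); (2,4,1); (3,2,1)
branch 1 (rule r1):
nodes: 0:m3, 1:m2, 2:m3, 3:m3, 4:m3
edges: (0,1,1); (0,2,1); (2,4,1); (3,2,1)
branch 2 (rule r2):
nodes: 0:m3, 1:m2, 3:m3, 4:m3
edges: (0,1,2); (3,4,2)
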